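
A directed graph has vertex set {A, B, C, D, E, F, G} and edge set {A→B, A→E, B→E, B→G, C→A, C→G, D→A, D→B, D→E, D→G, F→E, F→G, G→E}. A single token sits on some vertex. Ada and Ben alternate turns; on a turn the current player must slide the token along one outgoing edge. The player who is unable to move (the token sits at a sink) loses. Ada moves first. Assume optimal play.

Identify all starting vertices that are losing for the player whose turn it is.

C, E

Work bottom-up. With no move the player to move loses. Otherwise the position is W if at least one move leads to an L position for the opponent, and L if every move leads to a W.
Every edge goes from a vertex to one that appears earlier in the order E, G, B, A, C, D, F, so processing vertices in that order labels each vertex after all of its successors.
E: no outgoing edge → L
G: reaches L-position E → W
B: reaches L-position E → W
A: reaches L-position E → W
C: only reaches A(W), G(W), all W → L
D: reaches L-position E → W
F: reaches L-position E → W
The losing starting vertices are exactly the entries labelled L in this table (2 of them).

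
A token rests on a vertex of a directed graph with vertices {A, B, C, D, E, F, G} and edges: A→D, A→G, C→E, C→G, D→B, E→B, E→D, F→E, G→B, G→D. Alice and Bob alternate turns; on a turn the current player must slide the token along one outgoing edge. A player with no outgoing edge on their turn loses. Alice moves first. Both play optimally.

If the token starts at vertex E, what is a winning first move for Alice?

Move to B.

Compute win/loss labels from the base case upward. A position with no move is L. Any other position is W if it can reach an L in one move, else L.
Every edge goes from a vertex to one that appears earlier in the order B, D, E, G, A, C, F, so processing vertices in that order labels each vertex after all of its successors.
B: no outgoing edge → L
D: →B(L), so W
E: →B(L), so W
G: →B(L), so W
A: →G(W), D(W) — all W, so L
C: →G(W), E(W) — all W, so L
F: →E(W) only, which is W, so L
From E, the L positions reachable in one move are: B.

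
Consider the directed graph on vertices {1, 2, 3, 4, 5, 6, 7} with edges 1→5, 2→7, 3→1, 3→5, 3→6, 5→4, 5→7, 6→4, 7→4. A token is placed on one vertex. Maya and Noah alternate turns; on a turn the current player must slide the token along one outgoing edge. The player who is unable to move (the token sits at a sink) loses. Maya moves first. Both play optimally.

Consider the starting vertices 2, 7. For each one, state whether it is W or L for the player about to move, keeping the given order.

Work bottom-up. With no move the player to move loses. Otherwise the position is W if at least one move leads to an L position for the opponent, and L if every move leads to a W.
Every edge goes from a vertex to one that appears earlier in the order 4, 7, 5, 6, 2, 1, 3, so processing vertices in that order labels each vertex after all of its successors.
4: no outgoing edge → L
7: W (go to 4, an L position)
5: W (go to 4, an L position)
6: W (go to 4, an L position)
2: L (sole option 7(W) is W)
1: L (sole option 5(W) is W)
3: W (go to 1, an L position)

2: L, 7: W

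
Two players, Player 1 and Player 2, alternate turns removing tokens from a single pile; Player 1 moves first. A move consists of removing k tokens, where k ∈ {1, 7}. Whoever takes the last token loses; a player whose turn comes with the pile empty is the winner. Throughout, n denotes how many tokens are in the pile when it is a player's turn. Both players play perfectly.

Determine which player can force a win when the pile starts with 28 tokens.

Player 1 wins.

Compute win/loss labels from the base case upward. A position with no move is W. Any other position is W if it can reach an L in one move, else L.
n=0: no move; the opponent has just taken the last token and therefore loses → W
n=1: →0(W) only, which is W, so L
n=2: →1(L), so W
n=3: →2(W) only, which is W, so L
n=4: →3(L), so W
n=5: →4(W) only, which is W, so L
n=6: →5(L), so W
n=7: →6(W), 0(W) — all W, so L
n=8: →7(L), so W
n=9: →8(W), 2(W) — all W, so L
n=10: →9(L), so W
n=11: →10(W), 4(W) — all W, so L
n=12: →11(L), so W
n=13: →12(W), 6(W) — all W, so L
n=14: →13(L), so W
n=15: →14(W), 8(W) — all W, so L
n=16: →15(L), so W
n=17: →16(W), 10(W) — all W, so L
n=18: →17(L), so W
n=19: →18(W), 12(W) — all W, so L
n=20: →19(L), so W
n=21: →20(W), 14(W) — all W, so L
n=22: →21(L), so W
n=23: →22(W), 16(W) — all W, so L
n=24: →23(L), so W
n=25: →24(W), 18(W) — all W, so L
n=26: →25(L), so W
n=27: →26(W), 20(W) — all W, so L
n=28: →27(L), so W
From 28 Player 1 can remove 1, leaving 27, reaching an L position.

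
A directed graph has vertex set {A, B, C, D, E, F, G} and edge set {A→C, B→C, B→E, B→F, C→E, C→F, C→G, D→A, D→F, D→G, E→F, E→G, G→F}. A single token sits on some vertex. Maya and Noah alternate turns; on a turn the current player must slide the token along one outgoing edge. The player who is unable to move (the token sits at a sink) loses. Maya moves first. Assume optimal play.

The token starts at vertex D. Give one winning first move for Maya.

Use the standard recursion: the mover loses at a terminal position; elsewhere, the mover wins exactly when some move hands the opponent an L position.
Every edge goes from a vertex to one that appears earlier in the order F, G, E, C, B, A, D, so processing vertices in that order labels each vertex after all of its successors.
F: no outgoing edge → L
G: →F(L), so W
E: →F(L), so W
C: →F(L), so W
B: →F(L), so W
A: →C(W) only, which is W, so L
D: →A(L), so W
From D, the L positions reachable in one move are: A, F. Any move reaching one of these is winning.

Move to A.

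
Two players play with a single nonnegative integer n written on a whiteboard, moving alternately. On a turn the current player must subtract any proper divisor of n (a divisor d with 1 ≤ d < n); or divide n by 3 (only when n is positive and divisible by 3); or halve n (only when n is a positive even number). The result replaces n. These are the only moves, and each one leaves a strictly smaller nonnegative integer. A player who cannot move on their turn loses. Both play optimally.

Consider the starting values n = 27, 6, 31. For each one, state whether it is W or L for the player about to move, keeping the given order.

Label each position W (a win for the player to move) or L (a loss). A position with no legal move is L; any other position is W exactly when some move reaches an L, and L when every move reaches a W.
n=0: no move → L
n=1: no move → L
n=2: W (go to 1, an L position)
n=3: W (go to 1, an L position)
n=4: L (options 2(W), 3(W) are all W)
n=5: W (go to 4, an L position)
n=6: W (go to 4, an L position)
n=7: L (sole option 6(W) is W)
n=8: W (go to 4, an L position)
n=9: L (options 3(W), 6(W), 8(W) are all W)
n=10: W (go to 9, an L position)
n=11: L (sole option 10(W) is W)
n=12: W (go to 4, an L position)
n=13: L (sole option 12(W) is W)
n=14: W (go to 7, an L position)
n=15: L (options 5(W), 10(W), 12(W), 14(W) are all W)
n=16: W (go to 15, an L position)
n=17: L (sole option 16(W) is W)
n=18: W (go to 9, an L position)
n=19: L (sole option 18(W) is W)
n=20: W (go to 15, an L position)
n=21: W (go to 7, an L position)
n=22: W (go to 11, an L position)
n=23: L (sole option 22(W) is W)
n=24: W (go to 23, an L position)
n=25: L (options 20(W), 24(W) are all W)
n=26: W (go to 13, an L position)
n=27: W (go to 9, an L position)
n=28: L (options 14(W), 21(W), 24(W), 26(W), 27(W) are all W)
n=29: W (go to 28, an L position)
n=30: W (go to 15, an L position)
n=31: L (sole option 30(W) is W)

27: W, 6: W, 31: L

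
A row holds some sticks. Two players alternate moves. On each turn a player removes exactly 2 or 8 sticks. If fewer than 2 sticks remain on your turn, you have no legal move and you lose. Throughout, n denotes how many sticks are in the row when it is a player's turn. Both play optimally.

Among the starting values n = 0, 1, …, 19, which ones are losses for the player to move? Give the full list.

Work bottom-up. With no move the player to move loses. Otherwise the position is W if at least one move leads to an L position for the opponent, and L if every move leads to a W.
n=0: no move → L
n=1: no move → L
n=2: reaches L-position 0 → W
n=3: reaches L-position 1 → W
n=4: only reaches 2(W), which is W → L
n=5: only reaches 3(W), which is W → L
n=6: reaches L-position 4 → W
n=7: reaches L-position 5 → W
n=8: reaches L-position 0 → W
n=9: reaches L-position 1 → W
n=10: only reaches 8(W), 2(W), all W → L
n=11: only reaches 9(W), 3(W), all W → L
n=12: reaches L-position 10 → W
n=13: reaches L-position 11 → W
n=14: only reaches 12(W), 6(W), all W → L
n=15: only reaches 13(W), 7(W), all W → L
n=16: reaches L-position 14 → W
n=17: reaches L-position 15 → W
n=18: reaches L-position 10 → W
n=19: reaches L-position 11 → W
Reading off the rows marked L gives the requested list; there are 8 such values of n.

0, 1, 4, 5, 10, 11, 14, 15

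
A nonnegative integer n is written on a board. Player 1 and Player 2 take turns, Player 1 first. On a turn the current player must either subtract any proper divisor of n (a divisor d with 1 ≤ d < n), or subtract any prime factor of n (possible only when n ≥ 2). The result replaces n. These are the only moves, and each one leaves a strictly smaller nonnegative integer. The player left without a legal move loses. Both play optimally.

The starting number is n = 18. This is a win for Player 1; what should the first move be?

Move to 9.

Classify positions by backward induction: terminal positions (no move available) are L. From any other position, the mover wins iff some move reaches an L.
n=0: no move → L
n=1: no move → L
n=2: W (go to 0, an L position)
n=3: W (go to 0, an L position)
n=4: L (options 2(W), 3(W) are all W)
n=5: W (go to 0, an L position)
n=6: W (go to 4, an L position)
n=7: W (go to 0, an L position)
n=8: W (go to 4, an L position)
n=9: L (options 6(W), 8(W) are all W)
n=10: W (go to 9, an L position)
n=11: W (go to 0, an L position)
n=12: W (go to 9, an L position)
n=13: W (go to 0, an L position)
n=14: L (options 7(W), 12(W), 13(W) are all W)
n=15: W (go to 14, an L position)
n=16: W (go to 14, an L position)
n=17: W (go to 0, an L position)
n=18: W (go to 9, an L position)
From 18, the L positions reachable in one move are: 9.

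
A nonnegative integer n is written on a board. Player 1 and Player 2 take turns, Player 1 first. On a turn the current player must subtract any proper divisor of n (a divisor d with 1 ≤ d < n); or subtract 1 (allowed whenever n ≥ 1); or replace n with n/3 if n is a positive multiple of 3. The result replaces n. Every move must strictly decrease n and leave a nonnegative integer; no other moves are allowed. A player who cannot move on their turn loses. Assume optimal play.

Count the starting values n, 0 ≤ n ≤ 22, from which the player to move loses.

9

Classify positions by backward induction: terminal positions (no move available) are L. From any other position, the mover wins iff some move reaches an L.
n=0: no move → L
n=1: reaches L-position 0 → W
n=2: only reaches 1(W), which is W → L
n=3: reaches L-position 2 → W
n=4: reaches L-position 2 → W
n=5: only reaches 4(W), which is W → L
n=6: reaches L-position 2 → W
n=7: only reaches 6(W), which is W → L
n=8: reaches L-position 7 → W
n=9: only reaches 3(W), 6(W), 8(W), all W → L
n=10: reaches L-position 5 → W
n=11: only reaches 10(W), which is W → L
n=12: reaches L-position 9 → W
n=13: only reaches 12(W), which is W → L
n=14: reaches L-position 7 → W
n=15: reaches L-position 5 → W
n=16: only reaches 8(W), 12(W), 14(W), 15(W), all W → L
n=17: reaches L-position 16 → W
n=18: reaches L-position 9 → W
n=19: only reaches 18(W), which is W → L
n=20: reaches L-position 16 → W
n=21: reaches L-position 7 → W
n=22: reaches L-position 11 → W
L entries with 0 ≤ n ≤ 22: n = 0, 2, 5, 7, 9, 11, 13, 16, 19; that makes 9.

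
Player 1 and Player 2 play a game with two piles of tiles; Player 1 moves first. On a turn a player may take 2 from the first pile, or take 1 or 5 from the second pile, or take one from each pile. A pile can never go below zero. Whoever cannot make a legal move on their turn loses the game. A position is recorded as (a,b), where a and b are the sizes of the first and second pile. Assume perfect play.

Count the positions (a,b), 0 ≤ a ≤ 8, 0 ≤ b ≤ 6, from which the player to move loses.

Classify positions by backward induction: terminal positions (no move available) are L. From any other position, the mover wins iff some move reaches an L.
Every move lowers a or b (never raises either), so fill the grid row by row in increasing a, and left to right within a row: each cell's successors are then already labelled.
      b=0  b=1  b=2  b=3  b=4  b=5  b=6
a=0:    L    W    L    W    L    W    L
a=1:    L    W    L    W    L    W    L
a=2:    W    W    W    W    W    W    W
a=3:    W    L    W    L    W    L    W
a=4:    L    W    W    L    W    W    W
a=5:    L    W    L    W    W    W    L
a=6:    W    W    L    W    L    W    L
a=7:    W    L    W    W    L    W    W
a=8:    L    W    W    L    W    W    W
Cells with no legal move (terminal, hence L): (0,0), (1,0).
The remaining L cells, each justified by listing all of its moves:
(0,2): →(0,1)(W) only, which is W, so L
(0,4): →(0,3)(W) only, which is W, so L
(0,6): →(0,5)(W), (0,1)(W) — all W, so L
(1,2): →(1,1)(W), (0,1)(W) — all W, so L
(1,4): →(1,3)(W), (0,3)(W) — all W, so L
(1,6): →(1,5)(W), (1,1)(W), (0,5)(W) — all W, so L
(3,1): →(1,1)(W), (3,0)(W), (2,0)(W) — all W, so L
(3,3): →(1,3)(W), (3,2)(W), (2,2)(W) — all W, so L
(3,5): →(1,5)(W), (3,4)(W), (3,0)(W), (2,4)(W) — all W, so L
(4,0): →(2,0)(W) only, which is W, so L
(4,3): →(2,3)(W), (4,2)(W), (3,2)(W) — all W, so L
(5,0): →(3,0)(W) only, which is W, so L
(5,2): →(3,2)(W), (5,1)(W), (4,1)(W) — all W, so L
(5,6): →(3,6)(W), (5,5)(W), (5,1)(W), (4,5)(W) — all W, so L
(6,2): →(4,2)(W), (6,1)(W), (5,1)(W) — all W, so L
(6,4): →(4,4)(W), (6,3)(W), (5,3)(W) — all W, so L
(6,6): →(4,6)(W), (6,5)(W), (6,1)(W), (5,5)(W) — all W, so L
(7,1): →(5,1)(W), (7,0)(W), (6,0)(W) — all W, so L
(7,4): →(5,4)(W), (7,3)(W), (6,3)(W) — all W, so L
(8,0): →(6,0)(W) only, which is W, so L
(8,3): →(6,3)(W), (8,2)(W), (7,2)(W) — all W, so L
Every other cell has at least one move into one of the L cells above, so it is W.
L cells per row: a=0: 4, a=1: 4, a=2: 0, a=3: 3, a=4: 2, a=5: 3, a=6: 3, a=7: 2, a=8: 2; total 23.

23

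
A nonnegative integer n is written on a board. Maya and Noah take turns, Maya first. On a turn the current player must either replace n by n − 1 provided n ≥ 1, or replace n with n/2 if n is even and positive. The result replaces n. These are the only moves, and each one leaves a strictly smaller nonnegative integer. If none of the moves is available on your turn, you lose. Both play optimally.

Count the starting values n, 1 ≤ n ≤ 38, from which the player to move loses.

Compute win/loss labels from the base case upward. A position with no move is L. Any other position is W if it can reach an L in one move, else L.
n=0: no move → L
n=1: →0(L), so W
n=2: →1(W) only, which is W, so L
n=3: →2(L), so W
n=4: →2(L), so W
n=5: →4(W) only, which is W, so L
n=6: →5(L), so W
n=7: →6(W) only, which is W, so L
n=8: →7(L), so W
n=9: →8(W) only, which is W, so L
n=10: →5(L), so W
n=11: →10(W) only, which is W, so L
n=12: →11(L), so W
n=13: →12(W) only, which is W, so L
n=14: →7(L), so W
n=15: →14(W) only, which is W, so L
n=16: →15(L), so W
n=17: →16(W) only, which is W, so L
n=18: →9(L), so W
n=19: →18(W) only, which is W, so L
n=20: →19(L), so W
n=21: →20(W) only, which is W, so L
n=22: →11(L), so W
n=23: →22(W) only, which is W, so L
n=24: →23(L), so W
n=25: →24(W) only, which is W, so L
n=26: →13(L), so W
n=27: →26(W) only, which is W, so L
n=28: →27(L), so W
n=29: →28(W) only, which is W, so L
n=30: →15(L), so W
n=31: →30(W) only, which is W, so L
n=32: →31(L), so W
n=33: →32(W) only, which is W, so L
n=34: →17(L), so W
n=35: →34(W) only, which is W, so L
n=36: →35(L), so W
n=37: →36(W) only, which is W, so L
n=38: →19(L), so W
L entries with 1 ≤ n ≤ 38 (n=0 is outside the asked range and is not counted): n = 2, 5, 7, 9, 11, 13, 15, 17, 19, 21, 23, 25, 27, 29, 31, 33, 35, 37; that makes 18.

18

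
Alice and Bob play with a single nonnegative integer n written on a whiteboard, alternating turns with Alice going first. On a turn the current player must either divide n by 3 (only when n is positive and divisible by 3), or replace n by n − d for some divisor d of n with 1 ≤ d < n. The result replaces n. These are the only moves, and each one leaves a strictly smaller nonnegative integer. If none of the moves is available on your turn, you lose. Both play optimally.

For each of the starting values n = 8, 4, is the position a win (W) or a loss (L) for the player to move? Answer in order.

8: W, 4: L

Label each position W (a win for the player to move) or L (a loss). A position with no legal move is L; any other position is W exactly when some move reaches an L, and L when every move reaches a W.
n=0: no move → L
n=1: no move → L
n=2: can move to 1, which is L ⇒ W
n=3: can move to 1, which is L ⇒ W
n=4: moves to 2(W), 3(W); every one is W ⇒ L
n=5: can move to 4, which is L ⇒ W
n=6: can move to 4, which is L ⇒ W
n=7: the only move is to 6(W), a W ⇒ L
n=8: can move to 4, which is L ⇒ W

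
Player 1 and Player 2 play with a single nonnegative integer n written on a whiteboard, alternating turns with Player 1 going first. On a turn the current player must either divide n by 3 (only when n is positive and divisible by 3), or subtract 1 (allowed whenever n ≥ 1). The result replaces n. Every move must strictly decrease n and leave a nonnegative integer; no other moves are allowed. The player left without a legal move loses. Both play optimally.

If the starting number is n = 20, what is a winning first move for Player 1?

Classify positions by backward induction: terminal positions (no move available) are L. From any other position, the mover wins iff some move reaches an L.
n=0: no move → L
n=1: W (go to 0, an L position)
n=2: L (sole option 1(W) is W)
n=3: W (go to 2, an L position)
n=4: L (sole option 3(W) is W)
n=5: W (go to 4, an L position)
n=6: W (go to 2, an L position)
n=7: L (sole option 6(W) is W)
n=8: W (go to 7, an L position)
n=9: L (options 3(W), 8(W) are all W)
n=10: W (go to 9, an L position)
n=11: L (sole option 10(W) is W)
n=12: W (go to 4, an L position)
n=13: L (sole option 12(W) is W)
n=14: W (go to 13, an L position)
n=15: L (options 5(W), 14(W) are all W)
n=16: W (go to 15, an L position)
n=17: L (sole option 16(W) is W)
n=18: W (go to 17, an L position)
n=19: L (sole option 18(W) is W)
n=20: W (go to 19, an L position)
From 20, the L positions reachable in one move are: 19.

Move to 19.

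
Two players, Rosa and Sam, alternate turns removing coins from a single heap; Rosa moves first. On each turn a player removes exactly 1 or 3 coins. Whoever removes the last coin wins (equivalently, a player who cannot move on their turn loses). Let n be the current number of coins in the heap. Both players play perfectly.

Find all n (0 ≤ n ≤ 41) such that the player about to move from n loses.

0, 2, 4, 6, 8, 10, 12, 14, 16, 18, 20, 22, 24, 26, 28, 30, 32, 34, 36, 38, 40

Classify positions by backward induction: terminal positions (no move available) are L. From any other position, the mover wins iff some move reaches an L.
n=0: no move → L
n=1: →0(L), so W
n=2: →1(W) only, which is W, so L
n=3: →2(L), so W
n=4: →3(W), 1(W) — all W, so L
n=5: →4(L), so W
n=6: →5(W), 3(W) — all W, so L
n=7: →6(L), so W
n=8: →7(W), 5(W) — all W, so L
n=9: →8(L), so W
n=10: →9(W), 7(W) — all W, so L
n=11: →10(L), so W
n=12: →11(W), 9(W) — all W, so L
n=13: →12(L), so W
n=14: →13(W), 11(W) — all W, so L
n=15: →14(L), so W
n=16: →15(W), 13(W) — all W, so L
n=17: →16(L), so W
n=18: →17(W), 15(W) — all W, so L
n=19: →18(L), so W
n=20: →19(W), 17(W) — all W, so L
n=21: →20(L), so W
n=22: →21(W), 19(W) — all W, so L
n=23: →22(L), so W
n=24: →23(W), 21(W) — all W, so L
n=25: →24(L), so W
n=26: →25(W), 23(W) — all W, so L
n=27: →26(L), so W
n=28: →27(W), 25(W) — all W, so L
n=29: →28(L), so W
n=30: →29(W), 27(W) — all W, so L
n=31: →30(L), so W
n=32: →31(W), 29(W) — all W, so L
n=33: →32(L), so W
n=34: →33(W), 31(W) — all W, so L
n=35: →34(L), so W
n=36: →35(W), 33(W) — all W, so L
n=37: →36(L), so W
n=38: →37(W), 35(W) — all W, so L
n=39: →38(L), so W
n=40: →39(W), 37(W) — all W, so L
n=41: →40(L), so W
Reading off the rows marked L gives the requested list; there are 21 such values of n.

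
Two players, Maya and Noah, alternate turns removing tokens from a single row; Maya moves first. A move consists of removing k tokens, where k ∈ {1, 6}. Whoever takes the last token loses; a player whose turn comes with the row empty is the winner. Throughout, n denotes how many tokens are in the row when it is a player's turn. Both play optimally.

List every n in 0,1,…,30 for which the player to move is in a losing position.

1, 3, 5, 8, 10, 12, 15, 17, 19, 22, 24, 26, 29

Compute win/loss labels from the base case upward. A position with no move is W. Any other position is W if it can reach an L in one move, else L.
n=0: no move; the opponent has just taken the last token and therefore loses → W
n=1: L (sole option 0(W) is W)
n=2: W (go to 1, an L position)
n=3: L (sole option 2(W) is W)
n=4: W (go to 3, an L position)
n=5: L (sole option 4(W) is W)
n=6: W (go to 5, an L position)
n=7: W (go to 1, an L position)
n=8: L (options 7(W), 2(W) are all W)
n=9: W (go to 8, an L position)
n=10: L (options 9(W), 4(W) are all W)
n=11: W (go to 10, an L position)
n=12: L (options 11(W), 6(W) are all W)
n=13: W (go to 12, an L position)
n=14: W (go to 8, an L position)
n=15: L (options 14(W), 9(W) are all W)
n=16: W (go to 15, an L position)
n=17: L (options 16(W), 11(W) are all W)
n=18: W (go to 17, an L position)
n=19: L (options 18(W), 13(W) are all W)
n=20: W (go to 19, an L position)
n=21: W (go to 15, an L position)
n=22: L (options 21(W), 16(W) are all W)
n=23: W (go to 22, an L position)
n=24: L (options 23(W), 18(W) are all W)
n=25: W (go to 24, an L position)
n=26: L (options 25(W), 20(W) are all W)
n=27: W (go to 26, an L position)
n=28: W (go to 22, an L position)
n=29: L (options 28(W), 23(W) are all W)
n=30: W (go to 29, an L position)
The losing starting values of n are exactly the entries labelled L in this table (13 of them).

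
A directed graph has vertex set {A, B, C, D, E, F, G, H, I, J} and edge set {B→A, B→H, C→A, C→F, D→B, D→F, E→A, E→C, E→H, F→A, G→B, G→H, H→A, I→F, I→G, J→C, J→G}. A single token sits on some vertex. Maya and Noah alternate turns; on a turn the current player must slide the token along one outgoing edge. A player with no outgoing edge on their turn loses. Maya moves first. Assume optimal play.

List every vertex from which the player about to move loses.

Work bottom-up. With no move the player to move loses. Otherwise the position is W if at least one move leads to an L position for the opponent, and L if every move leads to a W.
Every edge goes from a vertex to one that appears earlier in the order A, H, B, F, G, C, J, I, E, D, so processing vertices in that order labels each vertex after all of its successors.
A: no outgoing edge → L
H: reaches L-position A → W
B: reaches L-position A → W
F: reaches L-position A → W
G: only reaches B(W), H(W), all W → L
C: reaches L-position A → W
J: reaches L-position G → W
I: reaches L-position G → W
E: reaches L-position A → W
D: only reaches F(W), B(W), all W → L
Reading off the rows marked L gives the requested list; there are 3 such vertices.

A, D, G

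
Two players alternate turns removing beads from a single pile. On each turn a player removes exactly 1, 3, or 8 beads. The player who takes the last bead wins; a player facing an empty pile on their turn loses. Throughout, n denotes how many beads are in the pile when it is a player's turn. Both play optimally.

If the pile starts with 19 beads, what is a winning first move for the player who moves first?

Compute win/loss labels from the base case upward. A position with no move is L. Any other position is W if it can reach an L in one move, else L.
n=0: no move → L
n=1: W (go to 0, an L position)
n=2: L (sole option 1(W) is W)
n=3: W (go to 2, an L position)
n=4: L (options 3(W), 1(W) are all W)
n=5: W (go to 4, an L position)
n=6: L (options 5(W), 3(W) are all W)
n=7: W (go to 6, an L position)
n=8: W (go to 0, an L position)
n=9: W (go to 6, an L position)
n=10: W (go to 2, an L position)
n=11: L (options 10(W), 8(W), 3(W) are all W)
n=12: W (go to 11, an L position)
n=13: L (options 12(W), 10(W), 5(W) are all W)
n=14: W (go to 13, an L position)
n=15: L (options 14(W), 12(W), 7(W) are all W)
n=16: W (go to 15, an L position)
n=17: L (options 16(W), 14(W), 9(W) are all W)
n=18: W (go to 17, an L position)
n=19: W (go to 11, an L position)
From 19, the L positions reachable in one move are: 11.

Remove 8, leaving 11.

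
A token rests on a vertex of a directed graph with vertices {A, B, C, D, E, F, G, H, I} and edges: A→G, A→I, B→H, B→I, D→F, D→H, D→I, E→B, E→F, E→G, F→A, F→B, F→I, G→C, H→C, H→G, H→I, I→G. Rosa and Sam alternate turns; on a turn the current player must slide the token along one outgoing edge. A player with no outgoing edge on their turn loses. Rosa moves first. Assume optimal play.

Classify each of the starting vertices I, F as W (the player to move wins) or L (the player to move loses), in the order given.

I: L, F: W

Label each position W (a win for the player to move) or L (a loss). A position with no legal move is L; any other position is W exactly when some move reaches an L, and L when every move reaches a W.
Every edge goes from a vertex to one that appears earlier in the order C, G, I, H, B, A, F, E, D, so processing vertices in that order labels each vertex after all of its successors.
C: no outgoing edge → L
G: →C(L), so W
I: →G(W) only, which is W, so L
H: →I(L), so W
B: →I(L), so W
A: →I(L), so W
F: →I(L), so W
E: →F(W), B(W), G(W) — all W, so L
D: →I(L), so W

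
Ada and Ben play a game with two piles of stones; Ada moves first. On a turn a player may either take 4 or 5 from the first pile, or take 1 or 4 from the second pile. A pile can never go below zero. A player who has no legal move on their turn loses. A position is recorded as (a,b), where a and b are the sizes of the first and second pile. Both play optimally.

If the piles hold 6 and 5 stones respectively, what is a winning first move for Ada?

Move to (2,5).

Build the W/L table. Terminal = L. A non-terminal position is W if it has a move to some L; otherwise it is L.
No move ever increases a pile, so every position that can arise here has a ≤ 6 and b ≤ 5; it is enough to label the cells with 0 ≤ a ≤ 6 and 0 ≤ b ≤ 5.
Every move lowers a or b (never raises either), so fill the grid row by row in increasing a, and left to right within a row: each cell's successors are then already labelled.
      b=0  b=1  b=2  b=3  b=4  b=5
a=0:    L    W    L    W    W    L
a=1:    L    W    L    W    W    L
a=2:    L    W    L    W    W    L
a=3:    L    W    L    W    W    L
a=4:    W    L    W    L    W    W
a=5:    W    L    W    L    W    W
a=6:    W    L    W    L    W    W
Cells with no legal move (terminal, hence L): (0,0), (1,0), (2,0), (3,0).
The remaining L cells, each justified by listing all of its moves:
(0,2): the only move is to (0,1)(W), a W ⇒ L
(0,5): moves to (0,4)(W), (0,1)(W); every one is W ⇒ L
(1,2): the only move is to (1,1)(W), a W ⇒ L
(1,5): moves to (1,4)(W), (1,1)(W); every one is W ⇒ L
(2,2): the only move is to (2,1)(W), a W ⇒ L
(2,5): moves to (2,4)(W), (2,1)(W); every one is W ⇒ L
(3,2): the only move is to (3,1)(W), a W ⇒ L
(3,5): moves to (3,4)(W), (3,1)(W); every one is W ⇒ L
(4,1): moves to (0,1)(W), (4,0)(W); every one is W ⇒ L
(4,3): moves to (0,3)(W), (4,2)(W); every one is W ⇒ L
(5,1): moves to (1,1)(W), (0,1)(W), (5,0)(W); every one is W ⇒ L
(5,3): moves to (1,3)(W), (0,3)(W), (5,2)(W); every one is W ⇒ L
(6,1): moves to (2,1)(W), (1,1)(W), (6,0)(W); every one is W ⇒ L
(6,3): moves to (2,3)(W), (1,3)(W), (6,2)(W); every one is W ⇒ L
Every other cell has at least one move into one of the L cells above, so it is W.
From (6,5), the L positions reachable in one move are: (2,5), (1,5), (6,1). Any move reaching one of these is winning.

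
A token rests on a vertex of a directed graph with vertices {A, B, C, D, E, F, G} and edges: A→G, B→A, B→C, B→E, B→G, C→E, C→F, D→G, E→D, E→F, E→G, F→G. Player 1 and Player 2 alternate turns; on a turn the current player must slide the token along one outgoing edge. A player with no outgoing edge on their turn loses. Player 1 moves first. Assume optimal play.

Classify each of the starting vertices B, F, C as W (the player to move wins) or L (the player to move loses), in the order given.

B: W, F: W, C: L

Label each position W (a win for the player to move) or L (a loss). A position with no legal move is L; any other position is W exactly when some move reaches an L, and L when every move reaches a W.
Every edge goes from a vertex to one that appears earlier in the order G, F, D, E, C, A, B, so processing vertices in that order labels each vertex after all of its successors.
G: no outgoing edge → L
F: W (go to G, an L position)
D: W (go to G, an L position)
E: W (go to G, an L position)
C: L (options E(W), F(W) are all W)
A: W (go to G, an L position)
B: W (go to C, an L position)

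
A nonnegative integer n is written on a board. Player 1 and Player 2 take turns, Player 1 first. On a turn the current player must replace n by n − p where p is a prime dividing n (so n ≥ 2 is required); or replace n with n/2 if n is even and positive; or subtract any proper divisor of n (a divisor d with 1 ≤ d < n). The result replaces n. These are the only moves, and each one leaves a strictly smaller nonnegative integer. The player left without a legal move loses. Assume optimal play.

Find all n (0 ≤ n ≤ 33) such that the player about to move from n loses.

Build the W/L table. Terminal = L. A non-terminal position is W if it has a move to some L; otherwise it is L.
n=0: no move → L
n=1: no move → L
n=2: can move to 0, which is L ⇒ W
n=3: can move to 0, which is L ⇒ W
n=4: moves to 2(W), 3(W); every one is W ⇒ L
n=5: can move to 0, which is L ⇒ W
n=6: can move to 4, which is L ⇒ W
n=7: can move to 0, which is L ⇒ W
n=8: can move to 4, which is L ⇒ W
n=9: moves to 6(W), 8(W); every one is W ⇒ L
n=10: can move to 9, which is L ⇒ W
n=11: can move to 0, which is L ⇒ W
n=12: can move to 9, which is L ⇒ W
n=13: can move to 0, which is L ⇒ W
n=14: moves to 7(W), 12(W), 13(W); every one is W ⇒ L
n=15: can move to 14, which is L ⇒ W
n=16: can move to 14, which is L ⇒ W
n=17: can move to 0, which is L ⇒ W
n=18: can move to 9, which is L ⇒ W
n=19: can move to 0, which is L ⇒ W
n=20: moves to 10(W), 15(W), 16(W), 18(W), 19(W); every one is W ⇒ L
n=21: can move to 14, which is L ⇒ W
n=22: can move to 20, which is L ⇒ W
n=23: can move to 0, which is L ⇒ W
n=24: can move to 20, which is L ⇒ W
n=25: can move to 20, which is L ⇒ W
n=26: moves to 13(W), 24(W), 25(W); every one is W ⇒ L
n=27: can move to 26, which is L ⇒ W
n=28: can move to 14, which is L ⇒ W
n=29: can move to 0, which is L ⇒ W
n=30: can move to 20, which is L ⇒ W
n=31: can move to 0, which is L ⇒ W
n=32: moves to 16(W), 24(W), 28(W), 30(W), 31(W); every one is W ⇒ L
n=33: can move to 32, which is L ⇒ W
Reading off the rows marked L gives the requested list; there are 8 such values of n.

0, 1, 4, 9, 14, 20, 26, 32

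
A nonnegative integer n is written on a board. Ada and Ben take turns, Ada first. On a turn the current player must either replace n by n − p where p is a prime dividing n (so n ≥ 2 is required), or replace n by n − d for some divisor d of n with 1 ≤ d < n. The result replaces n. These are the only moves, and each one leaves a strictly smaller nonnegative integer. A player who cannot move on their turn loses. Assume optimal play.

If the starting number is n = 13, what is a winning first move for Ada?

Label each position W (a win for the player to move) or L (a loss). A position with no legal move is L; any other position is W exactly when some move reaches an L, and L when every move reaches a W.
n=0: no move → L
n=1: no move → L
n=2: can move to 0, which is L ⇒ W
n=3: can move to 0, which is L ⇒ W
n=4: moves to 2(W), 3(W); every one is W ⇒ L
n=5: can move to 0, which is L ⇒ W
n=6: can move to 4, which is L ⇒ W
n=7: can move to 0, which is L ⇒ W
n=8: can move to 4, which is L ⇒ W
n=9: moves to 6(W), 8(W); every one is W ⇒ L
n=10: can move to 9, which is L ⇒ W
n=11: can move to 0, which is L ⇒ W
n=12: can move to 9, which is L ⇒ W
n=13: can move to 0, which is L ⇒ W
From 13, the L positions reachable in one move are: 0.

Move to 0.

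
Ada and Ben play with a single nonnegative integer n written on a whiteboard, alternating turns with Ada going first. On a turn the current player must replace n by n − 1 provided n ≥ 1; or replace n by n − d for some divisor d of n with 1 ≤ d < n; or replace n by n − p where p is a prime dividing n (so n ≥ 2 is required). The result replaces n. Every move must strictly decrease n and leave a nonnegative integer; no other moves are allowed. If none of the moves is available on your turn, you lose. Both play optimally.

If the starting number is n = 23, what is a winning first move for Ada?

Build the W/L table. Terminal = L. A non-terminal position is W if it has a move to some L; otherwise it is L.
n=0: no move → L
n=1: →0(L), so W
n=2: →0(L), so W
n=3: →0(L), so W
n=4: →2(W), 3(W) — all W, so L
n=5: →0(L), so W
n=6: →4(L), so W
n=7: →0(L), so W
n=8: →4(L), so W
n=9: →6(W), 8(W) — all W, so L
n=10: →9(L), so W
n=11: →0(L), so W
n=12: →9(L), so W
n=13: →0(L), so W
n=14: →7(W), 12(W), 13(W) — all W, so L
n=15: →14(L), so W
n=16: →14(L), so W
n=17: →0(L), so W
n=18: →9(L), so W
n=19: →0(L), so W
n=20: →10(W), 15(W), 16(W), 18(W), 19(W) — all W, so L
n=21: →14(L), so W
n=22: →20(L), so W
n=23: →0(L), so W
From 23, the L positions reachable in one move are: 0.

Move to 0.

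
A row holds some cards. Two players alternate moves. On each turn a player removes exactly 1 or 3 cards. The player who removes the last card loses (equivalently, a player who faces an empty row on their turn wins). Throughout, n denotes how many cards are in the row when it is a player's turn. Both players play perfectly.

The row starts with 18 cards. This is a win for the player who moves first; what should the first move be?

Work bottom-up. With no move the player to move wins. Otherwise the position is W if at least one move leads to an L position for the opponent, and L if every move leads to a W.
n=0: no move; the opponent has just taken the last card and therefore loses → W
n=1: →0(W) only, which is W, so L
n=2: →1(L), so W
n=3: →2(W), 0(W) — all W, so L
n=4: →3(L), so W
n=5: →4(W), 2(W) — all W, so L
n=6: →5(L), so W
n=7: →6(W), 4(W) — all W, so L
n=8: →7(L), so W
n=9: →8(W), 6(W) — all W, so L
n=10: →9(L), so W
n=11: →10(W), 8(W) — all W, so L
n=12: →11(L), so W
n=13: →12(W), 10(W) — all W, so L
n=14: →13(L), so W
n=15: →14(W), 12(W) — all W, so L
n=16: →15(L), so W
n=17: →16(W), 14(W) — all W, so L
n=18: →17(L), so W
From 18, the L positions reachable in one move are: 17, 15. Any move reaching one of these is winning.

Remove 1, leaving 17.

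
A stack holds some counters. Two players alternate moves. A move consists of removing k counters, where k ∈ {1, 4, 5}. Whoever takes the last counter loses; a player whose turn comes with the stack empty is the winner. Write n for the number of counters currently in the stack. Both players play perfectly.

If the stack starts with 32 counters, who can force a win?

The first player wins.

Build the W/L table. Terminal = W. A non-terminal position is W if it has a move to some L; otherwise it is L.
n=0: no move; the opponent has just taken the last counter and therefore loses → W
n=1: the only move is to 0(W), a W ⇒ L
n=2: can move to 1, which is L ⇒ W
n=3: the only move is to 2(W), a W ⇒ L
n=4: can move to 3, which is L ⇒ W
n=5: can move to 1, which is L ⇒ W
n=6: can move to 1, which is L ⇒ W
n=7: can move to 3, which is L ⇒ W
n=8: can move to 3, which is L ⇒ W
n=9: moves to 8(W), 5(W), 4(W); every one is W ⇒ L
n=10: can move to 9, which is L ⇒ W
n=11: moves to 10(W), 7(W), 6(W); every one is W ⇒ L
n=12: can move to 11, which is L ⇒ W
n=13: can move to 9, which is L ⇒ W
n=14: can move to 9, which is L ⇒ W
n=15: can move to 11, which is L ⇒ W
n=16: can move to 11, which is L ⇒ W
n=17: moves to 16(W), 13(W), 12(W); every one is W ⇒ L
n=18: can move to 17, which is L ⇒ W
n=19: moves to 18(W), 15(W), 14(W); every one is W ⇒ L
n=20: can move to 19, which is L ⇒ W
n=21: can move to 17, which is L ⇒ W
n=22: can move to 17, which is L ⇒ W
n=23: can move to 19, which is L ⇒ W
n=24: can move to 19, which is L ⇒ W
n=25: moves to 24(W), 21(W), 20(W); every one is W ⇒ L
n=26: can move to 25, which is L ⇒ W
n=27: moves to 26(W), 23(W), 22(W); every one is W ⇒ L
n=28: can move to 27, which is L ⇒ W
n=29: can move to 25, which is L ⇒ W
n=30: can move to 25, which is L ⇒ W
n=31: can move to 27, which is L ⇒ W
n=32: can move to 27, which is L ⇒ W
From 32 the player to move can remove 5, leaving 27, reaching an L position.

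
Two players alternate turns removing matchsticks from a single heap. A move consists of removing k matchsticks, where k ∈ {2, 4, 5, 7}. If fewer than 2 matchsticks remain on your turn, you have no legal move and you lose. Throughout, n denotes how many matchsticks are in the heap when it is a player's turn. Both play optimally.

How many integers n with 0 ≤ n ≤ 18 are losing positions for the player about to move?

5

Work bottom-up. With no move the player to move loses. Otherwise the position is W if at least one move leads to an L position for the opponent, and L if every move leads to a W.
n=0: no move → L
n=1: no move → L
n=2: →0(L), so W
n=3: →1(L), so W
n=4: →0(L), so W
n=5: →1(L), so W
n=6: →1(L), so W
n=7: →0(L), so W
n=8: →1(L), so W
n=9: →7(W), 5(W), 4(W), 2(W) — all W, so L
n=10: →8(W), 6(W), 5(W), 3(W) — all W, so L
n=11: →9(L), so W
n=12: →10(L), so W
n=13: →9(L), so W
n=14: →10(L), so W
n=15: →10(L), so W
n=16: →9(L), so W
n=17: →10(L), so W
n=18: →16(W), 14(W), 13(W), 11(W) — all W, so L
L entries with 0 ≤ n ≤ 18: n = 0, 1, 9, 10, 18; that makes 5.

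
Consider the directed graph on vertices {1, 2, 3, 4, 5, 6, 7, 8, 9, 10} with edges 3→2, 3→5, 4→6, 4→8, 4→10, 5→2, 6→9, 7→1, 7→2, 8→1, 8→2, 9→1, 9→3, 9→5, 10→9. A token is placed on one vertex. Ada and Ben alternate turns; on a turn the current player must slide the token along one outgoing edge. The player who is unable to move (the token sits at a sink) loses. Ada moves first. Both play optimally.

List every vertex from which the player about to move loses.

1, 2, 6, 10

Work bottom-up. With no move the player to move loses. Otherwise the position is W if at least one move leads to an L position for the opponent, and L if every move leads to a W.
Every edge goes from a vertex to one that appears earlier in the order 1, 2, 5, 3, 9, 8, 7, 10, 6, 4, so processing vertices in that order labels each vertex after all of its successors.
1: no outgoing edge → L
2: no outgoing edge → L
5: reaches L-position 2 → W
3: reaches L-position 2 → W
9: reaches L-position 1 → W
8: reaches L-position 2 → W
7: reaches L-position 2 → W
10: only reaches 9(W), which is W → L
6: only reaches 9(W), which is W → L
4: reaches L-position 6 → W
Reading off the rows marked L gives the requested list; there are 4 such vertices.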